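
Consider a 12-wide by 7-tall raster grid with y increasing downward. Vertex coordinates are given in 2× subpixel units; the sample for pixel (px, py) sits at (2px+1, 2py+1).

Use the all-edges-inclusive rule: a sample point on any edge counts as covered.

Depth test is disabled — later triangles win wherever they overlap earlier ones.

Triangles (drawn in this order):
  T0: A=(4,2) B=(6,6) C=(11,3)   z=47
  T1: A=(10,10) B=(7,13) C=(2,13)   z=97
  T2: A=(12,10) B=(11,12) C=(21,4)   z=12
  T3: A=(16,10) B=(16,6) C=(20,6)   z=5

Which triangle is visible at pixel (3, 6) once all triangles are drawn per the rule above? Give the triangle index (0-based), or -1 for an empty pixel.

T0:
  2·area = 26  (B↔C swapped to make it positive)
  edge (4, 2)→(11, 3): d=(7,1) inclusive
  edge (11, 3)→(6, 6): d=(-5,3) inclusive
  edge (6, 6)→(4, 2): d=(-2,-4) inclusive
    (2,1)@(5, 3): e=[6,18,2] → X
    (3,1)@(7, 3): e=[4,12,10] → X
    (4,1)@(9, 3): e=[2,6,18] → X
    (5,1)@(11, 3): e=[0,0,26] → X  [on edge]
    (6,1)@(13, 3): e=[-2,-6,34] → .
    (2,2)@(5, 5): e=[20,8,-2] → .
    (3,2)@(7, 5): e=[18,2,6] → X
    (4,2)@(9, 5): e=[16,-4,14] → .
    (5,2)@(11, 5): e=[14,-10,22] → .
    (3,3)@(7, 7): e=[32,-8,2] → .
    (0,4)@(1, 9): e=[52,0,-26] → .  [on edge]
  covered (5 px):
    . . . . . . . . . . . .
    . . X X X X . . . . . .
    . . . X . . . . . . . .
    . . . . . . . . . . . .
    . . . . . . . . . . . .
    . . . . . . . . . . . .
    . . . . . . . . . . . .
T1:
  2·area = 15
  edge (10, 10)→(7, 13): d=(-3,3) inclusive
  edge (7, 13)→(2, 13): d=(-5,0) inclusive
  edge (2, 13)→(10, 10): d=(8,-3) inclusive
    (9,0)@(19, 1): e=[0,60,-45] → .  [on edge]
    (8,1)@(17, 3): e=[0,50,-35] → .  [on edge]
    (7,2)@(15, 5): e=[0,40,-25] → .  [on edge]
    (6,3)@(13, 7): e=[0,30,-15] → .  [on edge]
    (5,4)@(11, 9): e=[0,20,-5] → .  [on edge]
    (4,5)@(9, 11): e=[0,10,5] → X  [on edge]
    (5,5)@(11, 11): e=[-6,10,11] → .
    (0,6)@(1, 13): e=[18,0,-3] → .  [on edge]
    (1,6)@(3, 13): e=[12,0,3] → X  [on edge]
    (2,6)@(5, 13): e=[6,0,9] → X  [on edge]
    (3,6)@(7, 13): e=[0,0,15] → X  [on edge]
    (4,6)@(9, 13): e=[-6,0,21] → .  [on edge]
    (5,6)@(11, 13): e=[-12,0,27] → .  [on edge]
    (6,6)@(13, 13): e=[-18,0,33] → .  [on edge]
    (7,6)@(15, 13): e=[-24,0,39] → .  [on edge]
    (8,6)@(17, 13): e=[-30,0,45] → .  [on edge]
    (9,6)@(19, 13): e=[-36,0,51] → .  [on edge]
    (10,6)@(21, 13): e=[-42,0,57] → .  [on edge]
    (11,6)@(23, 13): e=[-48,0,63] → .  [on edge]
  covered (4 px):
    . . . . . . . . . . . .
    . . . . . . . . . . . .
    . . . . . . . . . . . .
    . . . . . . . . . . . .
    . . . . . . . . . . . .
    . . . . X . . . . . . .
    . X X X . . . . . . . .
T2:
  2·area = 12  (B↔C swapped to make it positive)
  edge (12, 10)→(21, 4): d=(9,-6) inclusive
  edge (21, 4)→(11, 12): d=(-10,8) inclusive
  edge (11, 12)→(12, 10): d=(1,-2) inclusive
    (8,3)@(17, 7): e=[3,2,7] → X
    (9,3)@(19, 7): e=[15,-14,11] → .
    (8,4)@(17, 9): e=[21,-18,9] → .
  covered (1 px):
    . . . . . . . . . . . .
    . . . . . . . . . . . .
    . . . . . . . . . . . .
    . . . . . . . . X . . .
    . . . . . . . . . . . .
    . . . . . . . . . . . .
    . . . . . . . . . . . .
T3:
  2·area = 16
  edge (16, 10)→(16, 6): d=(0,-4) inclusive
  edge (16, 6)→(20, 6): d=(4,0) inclusive
  edge (20, 6)→(16, 10): d=(-4,4) inclusive
    (11,1)@(23, 3): e=[28,-12,0] → .  [on edge]
    (10,2)@(21, 5): e=[20,-4,0] → .  [on edge]
    (8,3)@(17, 7): e=[4,4,8] → X
    (9,3)@(19, 7): e=[12,4,0] → X  [on edge]
    (10,3)@(21, 7): e=[20,4,-8] → .
    (8,4)@(17, 9): e=[4,12,0] → X  [on edge]
    (9,4)@(19, 9): e=[12,12,-8] → .
    (7,5)@(15, 11): e=[-4,20,0] → .  [on edge]
    (8,5)@(17, 11): e=[4,20,-8] → .
    (6,6)@(13, 13): e=[-12,28,0] → .  [on edge]
  covered (3 px):
    . . . . . . . . . . . .
    . . . . . . . . . . . .
    . . . . . . . . . . . .
    . . . . . . . . X X . .
    . . . . . . . . X . . .
    . . . . . . . . . . . .
    . . . . . . . . . . . .

Z-buffer (winner per pixel, '.' = empty):
  . . . . . . . . . . . .
  . . 0 0 0 0 . . . . . .
  . . . 0 . . . . . . . .
  . . . . . . . . 3 3 . .
  . . . . . . . . 3 . . .
  . . . . 1 . . . . . . .
  . 1 1 1 . . . . . . . .

Answer: 1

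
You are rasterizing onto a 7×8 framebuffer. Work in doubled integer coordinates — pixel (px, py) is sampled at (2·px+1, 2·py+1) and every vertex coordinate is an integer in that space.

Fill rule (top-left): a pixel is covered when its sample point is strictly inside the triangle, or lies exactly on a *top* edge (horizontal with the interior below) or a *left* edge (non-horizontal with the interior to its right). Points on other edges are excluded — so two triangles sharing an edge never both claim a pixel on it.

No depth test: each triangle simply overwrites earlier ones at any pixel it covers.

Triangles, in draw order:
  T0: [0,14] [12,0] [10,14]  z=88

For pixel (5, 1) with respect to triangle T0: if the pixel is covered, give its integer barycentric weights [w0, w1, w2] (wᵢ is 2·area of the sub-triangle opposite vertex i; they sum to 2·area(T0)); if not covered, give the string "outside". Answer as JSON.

T0:
  2·area = 140
  edge (0, 14)→(12, 0): d=(12,-14) top-left  bias=+0
  edge (12, 0)→(10, 14): d=(-2,14) right/bottom  bias=-1
  edge (10, 14)→(0, 14): d=(-10,0) right/bottom  bias=-1
    (5,1)@(11, 3): e=[22,8,110] → █
    (6,1)@(13, 3): e=[50,-20,110] → ·
    (4,2)@(9, 5): e=[18,32,90] → █
    (6,2)@(13, 5): e=[74,-24,90] → ·
    (3,3)@(7, 7): e=[14,56,70] → █
    (5,3)@(11, 7): e=[70,0,70] → ·  [on edge]
    (2,4)@(5, 9): e=[10,80,50] → █
    (5,4)@(11, 9): e=[94,-4,50] → ·
    (1,5)@(3, 11): e=[6,104,30] → █
    (5,5)@(11, 11): e=[118,-8,30] → ·
    (0,6)@(1, 13): e=[2,128,10] → █
    (5,6)@(11, 13): e=[142,-12,10] → ·
  covered (17 px):
    · · · · · · ·
    · · · · · █ ·
    · · · · █ █ ·
    · · · █ █ · ·
    · · █ █ █ · ·
    · █ █ █ █ · ·
    █ █ █ █ █ · ·
    · · · · · · ·

Final: [8,110,22]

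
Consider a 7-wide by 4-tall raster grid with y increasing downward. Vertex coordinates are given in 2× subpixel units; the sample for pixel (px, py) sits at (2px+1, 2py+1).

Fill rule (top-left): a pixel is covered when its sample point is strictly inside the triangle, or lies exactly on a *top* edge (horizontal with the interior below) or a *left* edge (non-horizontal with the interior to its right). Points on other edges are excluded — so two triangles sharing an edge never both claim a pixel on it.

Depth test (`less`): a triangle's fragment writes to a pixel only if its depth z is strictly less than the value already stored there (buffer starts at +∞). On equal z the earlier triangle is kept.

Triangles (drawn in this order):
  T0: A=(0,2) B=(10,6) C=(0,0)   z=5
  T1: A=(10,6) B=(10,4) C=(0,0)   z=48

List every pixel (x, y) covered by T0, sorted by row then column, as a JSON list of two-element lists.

T0:
  2·area = 20  (B↔C swapped to make it positive)
  edge (0, 2)→(0, 0): d=(0,-2) top-left  bias=+0
  edge (0, 0)→(10, 6): d=(10,6) right/bottom  bias=-1
  edge (10, 6)→(0, 2): d=(-10,-4) top-left  bias=+0
    (0,0)@(1, 1): e=[2,4,14] → █
    (1,0)@(3, 1): e=[6,-8,22] → ·
    (0,1)@(1, 3): e=[2,24,-6] → ·
    (1,1)@(3, 3): e=[6,12,2] → █
    (2,1)@(5, 3): e=[10,0,10] → ·  [on edge]
    (1,2)@(3, 5): e=[6,32,-18] → ·
  covered (2 px):
    █ · · · · · ·
    · █ · · · · ·
    · · · · · · ·
    · · · · · · ·
T1:
  2·area = 20  (B↔C swapped to make it positive)
  edge (10, 6)→(0, 0): d=(-10,-6) top-left  bias=+0
  edge (0, 0)→(10, 4): d=(10,4) right/bottom  bias=-1
  edge (10, 4)→(10, 6): d=(0,2) right/bottom  bias=-1
    (2,1)@(5, 3): e=[0,10,10] → █  [on edge]
    (3,1)@(7, 3): e=[12,2,6] → █
    (4,1)@(9, 3): e=[24,-6,2] → ·
    (2,2)@(5, 5): e=[-20,30,10] → ·
    (3,2)@(7, 5): e=[-8,22,6] → ·
    (4,2)@(9, 5): e=[4,14,2] → █
    (5,2)@(11, 5): e=[16,6,-2] → ·
    (4,3)@(9, 7): e=[-16,34,2] → ·
  covered (3 px):
    · · · · · · ·
    · · █ █ · · ·
    · · · · █ · ·
    · · · · · · ·

Answer: [[0,0],[1,1]]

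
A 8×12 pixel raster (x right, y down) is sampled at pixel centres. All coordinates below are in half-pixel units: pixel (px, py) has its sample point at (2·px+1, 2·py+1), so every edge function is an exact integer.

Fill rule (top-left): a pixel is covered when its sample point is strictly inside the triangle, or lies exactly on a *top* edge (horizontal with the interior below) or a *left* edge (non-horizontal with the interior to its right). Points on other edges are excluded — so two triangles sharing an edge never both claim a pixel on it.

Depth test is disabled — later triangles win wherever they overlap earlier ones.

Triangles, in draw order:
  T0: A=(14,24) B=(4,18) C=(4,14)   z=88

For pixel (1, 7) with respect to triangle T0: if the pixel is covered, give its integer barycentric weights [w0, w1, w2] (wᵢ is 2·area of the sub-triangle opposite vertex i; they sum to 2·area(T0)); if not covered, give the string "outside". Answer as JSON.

T0:
  2·area = 40
  edge (14, 24)→(4, 18): d=(-10,-6) top-left  bias=+0
  edge (4, 18)→(4, 14): d=(0,-4) top-left  bias=+0
  edge (4, 14)→(14, 24): d=(10,10) right/bottom  bias=-1
    (0,5)@(1, 11): e=[52,-12,0] → ·  [on edge]
    (1,6)@(3, 13): e=[44,-4,0] → ·  [on edge]
    (2,7)@(5, 15): e=[36,4,0] → ·  [on edge]
    (2,8)@(5, 17): e=[16,4,20] → #
    (3,8)@(7, 17): e=[28,12,0] → ·  [on edge]
    (2,9)@(5, 19): e=[-4,4,40] → ·
    (3,9)@(7, 19): e=[8,12,20] → #
    (4,9)@(9, 19): e=[20,20,0] → ·  [on edge]
    (3,10)@(7, 21): e=[-12,12,40] → ·
    (4,10)@(9, 21): e=[0,20,20] → #  [on edge]
    (5,10)@(11, 21): e=[12,28,0] → ·  [on edge]
    (4,11)@(9, 23): e=[-20,20,40] → ·
    (6,11)@(13, 23): e=[4,36,0] → ·  [on edge]
  covered (3 px):
    · · · · · · · ·
    · · · · · · · ·
    · · · · · · · ·
    · · · · · · · ·
    · · · · · · · ·
    · · · · · · · ·
    · · · · · · · ·
    · · · · · · · ·
    · · # · · · · ·
    · · · # · · · ·
    · · · · # · · ·
    · · · · · · · ·

Final: "outside"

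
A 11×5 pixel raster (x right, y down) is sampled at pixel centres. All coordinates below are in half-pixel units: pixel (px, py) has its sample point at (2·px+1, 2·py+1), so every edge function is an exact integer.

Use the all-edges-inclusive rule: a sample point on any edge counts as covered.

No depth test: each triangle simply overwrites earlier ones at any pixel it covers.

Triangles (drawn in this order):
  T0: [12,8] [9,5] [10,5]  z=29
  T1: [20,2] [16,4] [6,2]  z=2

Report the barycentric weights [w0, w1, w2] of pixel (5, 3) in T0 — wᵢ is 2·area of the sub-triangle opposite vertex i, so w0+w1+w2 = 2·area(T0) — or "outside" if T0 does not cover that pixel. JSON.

T0:
  2·area = 3
  edge (12, 8)→(9, 5): d=(-3,-3) inclusive
  edge (9, 5)→(10, 5): d=(1,0) inclusive
  edge (10, 5)→(12, 8): d=(2,3) inclusive
    (2,0)@(5, 1): e=[0,-4,7] → ·  [on edge]
    (3,1)@(7, 3): e=[0,-2,5] → ·  [on edge]
    (0,2)@(1, 5): e=[-24,0,27] → ·  [on edge]
    (1,2)@(3, 5): e=[-18,0,21] → ·  [on edge]
    (2,2)@(5, 5): e=[-12,0,15] → ·  [on edge]
    (3,2)@(7, 5): e=[-6,0,9] → ·  [on edge]
    (4,2)@(9, 5): e=[0,0,3] → #  [on edge]
    (5,2)@(11, 5): e=[6,0,-3] → ·  [on edge]
    (6,2)@(13, 5): e=[12,0,-9] → ·  [on edge]
    (7,2)@(15, 5): e=[18,0,-15] → ·  [on edge]
    (8,2)@(17, 5): e=[24,0,-21] → ·  [on edge]
    (9,2)@(19, 5): e=[30,0,-27] → ·  [on edge]
    (10,2)@(21, 5): e=[36,0,-33] → ·  [on edge]
    (5,3)@(11, 7): e=[0,2,1] → #  [on edge]
    (6,4)@(13, 9): e=[0,4,-1] → ·  [on edge]
  covered (2 px):
    · · · · · · · · · · ·
    · · · · · · · · · · ·
    · · · · # · · · · · ·
    · · · · · # · · · · ·
    · · · · · · · · · · ·
T1:
  2·area = 28
  edge (20, 2)→(16, 4): d=(-4,2) inclusive
  edge (16, 4)→(6, 2): d=(-10,-2) inclusive
  edge (6, 2)→(20, 2): d=(14,0) inclusive
    (0,0)@(1, 1): e=[42,0,-14] → ·  [on edge]
    (5,1)@(11, 3): e=[14,0,14] → #  [on edge]
    (6,1)@(13, 3): e=[10,4,14] → #
    (7,1)@(15, 3): e=[6,8,14] → #
    (8,1)@(17, 3): e=[2,12,14] → #
    (9,1)@(19, 3): e=[-2,16,14] → ·
    (5,2)@(11, 5): e=[6,-20,42] → ·
    (6,2)@(13, 5): e=[2,-16,42] → ·
    (7,2)@(15, 5): e=[-2,-12,42] → ·
    (8,2)@(17, 5): e=[-6,-8,42] → ·
    (10,2)@(21, 5): e=[-14,0,42] → ·  [on edge]
  covered (4 px):
    · · · · · · · · · · ·
    · · · · · # # # # · ·
    · · · · · · · · · · ·
    · · · · · · · · · · ·
    · · · · · · · · · · ·

Result: [2,1,0]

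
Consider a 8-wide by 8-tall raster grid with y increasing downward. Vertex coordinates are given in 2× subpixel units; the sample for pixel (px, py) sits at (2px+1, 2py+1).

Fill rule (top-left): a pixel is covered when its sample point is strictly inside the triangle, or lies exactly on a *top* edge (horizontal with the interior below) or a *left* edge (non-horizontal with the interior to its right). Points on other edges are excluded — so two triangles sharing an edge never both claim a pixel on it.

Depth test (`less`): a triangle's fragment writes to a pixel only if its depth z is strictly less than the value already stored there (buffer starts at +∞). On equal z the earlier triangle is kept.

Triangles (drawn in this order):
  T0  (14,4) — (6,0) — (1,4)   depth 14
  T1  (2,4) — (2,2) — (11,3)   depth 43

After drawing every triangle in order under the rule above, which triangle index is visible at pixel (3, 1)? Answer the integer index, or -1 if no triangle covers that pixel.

T0:
  2·area = 52  (B↔C swapped to make it positive)
  edge (14, 4)→(1, 4): d=(-13,0) right/bottom  bias=-1
  edge (1, 4)→(6, 0): d=(5,-4) top-left  bias=+0
  edge (6, 0)→(14, 4): d=(8,4) right/bottom  bias=-1
    (2,0)@(5, 1): e=[39,1,12] → █
    (3,0)@(7, 1): e=[39,9,4] → █
    (4,0)@(9, 1): e=[39,17,-4] → ·
    (1,1)@(3, 3): e=[13,3,36] → █
    (4,1)@(9, 3): e=[13,27,12] → █
    (5,1)@(11, 3): e=[13,35,4] → █
    (6,1)@(13, 3): e=[13,43,-4] → ·
    (1,2)@(3, 5): e=[-13,13,52] → ·
    (2,2)@(5, 5): e=[-13,21,44] → ·
    (3,2)@(7, 5): e=[-13,29,36] → ·
    (4,2)@(9, 5): e=[-13,37,28] → ·
    (5,2)@(11, 5): e=[-13,45,20] → ·
  covered (7 px):
    · · █ █ · · · ·
    · █ █ █ █ █ · ·
    · · · · · · · ·
    · · · · · · · ·
    · · · · · · · ·
    · · · · · · · ·
    · · · · · · · ·
    · · · · · · · ·
T1:
  2·area = 18
  edge (2, 4)→(2, 2): d=(0,-2) top-left  bias=+0
  edge (2, 2)→(11, 3): d=(9,1) right/bottom  bias=-1
  edge (11, 3)→(2, 4): d=(-9,1) right/bottom  bias=-1
    (1,1)@(3, 3): e=[2,8,8] → █
    (2,1)@(5, 3): e=[6,6,6] → █
    (3,1)@(7, 3): e=[10,4,4] → █
    (4,1)@(9, 3): e=[14,2,2] → █
    (5,1)@(11, 3): e=[18,0,0] → ·  [on edge]
    (1,2)@(3, 5): e=[2,26,-10] → ·
    (2,2)@(5, 5): e=[6,24,-12] → ·
    (3,2)@(7, 5): e=[10,22,-14] → ·
    (4,2)@(9, 5): e=[14,20,-16] → ·
  covered (4 px):
    · · · · · · · ·
    · █ █ █ █ · · ·
    · · · · · · · ·
    · · · · · · · ·
    · · · · · · · ·
    · · · · · · · ·
    · · · · · · · ·
    · · · · · · · ·

Z-buffer (winner per pixel, '.' = empty):
  . . 0 0 . . . .
  . 0 0 0 0 0 . .
  . . . . . . . .
  . . . . . . . .
  . . . . . . . .
  . . . . . . . .
  . . . . . . . .
  . . . . . . . .

Result: 0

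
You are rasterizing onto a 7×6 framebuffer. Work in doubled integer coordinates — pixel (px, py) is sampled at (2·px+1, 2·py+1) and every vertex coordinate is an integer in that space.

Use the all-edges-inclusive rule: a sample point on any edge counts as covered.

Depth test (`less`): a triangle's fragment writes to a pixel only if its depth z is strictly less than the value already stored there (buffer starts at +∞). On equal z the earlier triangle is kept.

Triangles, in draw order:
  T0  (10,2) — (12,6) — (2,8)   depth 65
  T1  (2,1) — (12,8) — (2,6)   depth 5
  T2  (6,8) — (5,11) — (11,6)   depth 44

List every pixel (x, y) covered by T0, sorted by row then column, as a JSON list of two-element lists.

T0:
  2·area = 44
  edge (10, 2)→(12, 6): d=(2,4) inclusive
  edge (12, 6)→(2, 8): d=(-10,2) inclusive
  edge (2, 8)→(10, 2): d=(8,-6) inclusive
    (4,1)@(9, 3): e=[6,36,2] → #
    (5,1)@(11, 3): e=[-2,32,14] → ·
    (3,2)@(7, 5): e=[18,20,6] → #
    (5,2)@(11, 5): e=[2,12,30] → #
    (6,2)@(13, 5): e=[-6,8,42] → ·
    (2,3)@(5, 7): e=[30,4,10] → #
    (3,3)@(7, 7): e=[22,0,22] → #  [on edge]
    (4,3)@(9, 7): e=[14,-4,34] → ·
    (5,3)@(11, 7): e=[6,-8,46] → ·
    (2,4)@(5, 9): e=[34,-16,26] → ·
    (3,4)@(7, 9): e=[26,-20,38] → ·
  covered (6 px):
    · · · · · · ·
    · · · · # · ·
    · · · # # # ·
    · · # # · · ·
    · · · · · · ·
    · · · · · · ·
T1:
  2·area = 50
  edge (2, 1)→(12, 8): d=(10,7) inclusive
  edge (12, 8)→(2, 6): d=(-10,-2) inclusive
  edge (2, 6)→(2, 1): d=(0,-5) inclusive
    (1,1)@(3, 3): e=[13,32,5] → #
    (2,1)@(5, 3): e=[-1,36,15] → ·
    (1,2)@(3, 5): e=[33,12,5] → #
    (2,2)@(5, 5): e=[19,16,15] → #
    (3,2)@(7, 5): e=[5,20,25] → #
    (4,2)@(9, 5): e=[-9,24,35] → ·
    (1,3)@(3, 7): e=[53,-8,5] → ·
    (2,3)@(5, 7): e=[39,-4,15] → ·
    (3,3)@(7, 7): e=[25,0,25] → #  [on edge]
    (4,3)@(9, 7): e=[11,4,35] → #
    (5,3)@(11, 7): e=[-3,8,45] → ·
    (3,4)@(7, 9): e=[45,-20,25] → ·
  covered (6 px):
    · · · · · · ·
    · # · · · · ·
    · # # # · · ·
    · · · # # · ·
    · · · · · · ·
    · · · · · · ·
T2:
  2·area = 13  (B↔C swapped to make it positive)
  edge (6, 8)→(11, 6): d=(5,-2) inclusive
  edge (11, 6)→(5, 11): d=(-6,5) inclusive
  edge (5, 11)→(6, 8): d=(1,-3) inclusive
    (3,2)@(7, 5): e=[-13,26,0] → ·  [on edge]
    (4,3)@(9, 7): e=[1,4,8] → #
    (5,3)@(11, 7): e=[5,-6,14] → ·
    (3,4)@(7, 9): e=[7,2,4] → #
    (4,4)@(9, 9): e=[11,-8,10] → ·
    (2,5)@(5, 11): e=[13,0,0] → #  [on edge]
    (3,5)@(7, 11): e=[17,-10,6] → ·
  covered (3 px):
    · · · · · · ·
    · · · · · · ·
    · · · · · · ·
    · · · · # · ·
    · · · # · · ·
    · · # · · · ·

Result: [[4,1],[3,2],[4,2],[5,2],[2,3],[3,3]]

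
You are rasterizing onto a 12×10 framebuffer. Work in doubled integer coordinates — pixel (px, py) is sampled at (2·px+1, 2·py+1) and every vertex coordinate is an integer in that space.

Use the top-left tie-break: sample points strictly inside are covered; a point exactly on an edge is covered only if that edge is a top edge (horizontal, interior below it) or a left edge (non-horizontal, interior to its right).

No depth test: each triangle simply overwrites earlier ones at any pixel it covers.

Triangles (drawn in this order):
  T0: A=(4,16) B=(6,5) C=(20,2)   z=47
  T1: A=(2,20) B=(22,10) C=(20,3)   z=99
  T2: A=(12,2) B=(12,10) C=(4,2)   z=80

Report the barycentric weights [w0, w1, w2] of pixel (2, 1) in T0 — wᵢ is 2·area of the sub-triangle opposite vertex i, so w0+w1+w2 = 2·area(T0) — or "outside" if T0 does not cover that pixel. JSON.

T0:
  2·area = 148
  edge (4, 16)→(6, 5): d=(2,-11) top-left  bias=+0
  edge (6, 5)→(20, 2): d=(14,-3) top-left  bias=+0
  edge (20, 2)→(4, 16): d=(-16,14) right/bottom  bias=-1
    (8,1)@(17, 3): e=[117,5,26] → X
    (9,1)@(19, 3): e=[139,11,-2] → .
    (3,2)@(7, 5): e=[11,3,134] → X
    (4,2)@(9, 5): e=[33,9,106] → X
    (5,2)@(11, 5): e=[55,15,78] → X
    (6,2)@(13, 5): e=[77,21,50] → X
    (7,2)@(15, 5): e=[99,27,22] → X
    (8,2)@(17, 5): e=[121,33,-6] → .
    (3,3)@(7, 7): e=[15,31,102] → X
    (7,3)@(15, 7): e=[103,55,-10] → .
    (3,4)@(7, 9): e=[19,59,70] → X
    (6,4)@(13, 9): e=[85,77,-14] → .
  covered (19 px):
    . . . . . . . . . . . .
    . . . . . . . . X . . .
    . . . X X X X X . . . .
    . . . X X X X . . . . .
    . . . X X X . . . . . .
    . . X X X . . . . . . .
    . . X X . . . . . . . .
    . . X . . . . . . . . .
    . . . . . . . . . . . .
    . . . . . . . . . . . .
T1:
  2·area = 160  (B↔C swapped to make it positive)
  edge (2, 20)→(20, 3): d=(18,-17) top-left  bias=+0
  edge (20, 3)→(22, 10): d=(2,7) right/bottom  bias=-1
  edge (22, 10)→(2, 20): d=(-20,10) right/bottom  bias=-1
    (9,2)@(19, 5): e=[19,11,130] → X
    (10,2)@(21, 5): e=[53,-3,110] → .
    (8,3)@(17, 7): e=[21,29,110] → X
    (10,3)@(21, 7): e=[89,1,70] → X
    (11,3)@(23, 7): e=[123,-13,50] → .
    (7,4)@(15, 9): e=[23,47,90] → X
    (11,4)@(23, 9): e=[159,-9,10] → .
    (6,5)@(13, 11): e=[25,65,70] → X
    (10,5)@(21, 11): e=[161,9,-10] → .
    (5,6)@(11, 13): e=[27,83,50] → X
    (8,6)@(17, 13): e=[129,41,-10] → .
    (9,6)@(19, 13): e=[163,27,-30] → .
  covered (18 px):
    . . . . . . . . . . . .
    . . . . . . . . . . . .
    . . . . . . . . . X . .
    . . . . . . . . X X X .
    . . . . . . . X X X X .
    . . . . . . X X X X . .
    . . . . . X X X . . . .
    . . . . X X . . . . . .
    . . . X . . . . . . . .
    . . . . . . . . . . . .
T2:
  2·area = 64
  edge (12, 2)→(12, 10): d=(0,8) right/bottom  bias=-1
  edge (12, 10)→(4, 2): d=(-8,-8) top-left  bias=+0
  edge (4, 2)→(12, 2): d=(8,0) top-left  bias=+0
    (1,0)@(3, 1): e=[72,0,-8] → .  [on edge]
    (2,1)@(5, 3): e=[56,0,8] → X  [on edge]
    (3,1)@(7, 3): e=[40,16,8] → X
    (4,1)@(9, 3): e=[24,32,8] → X
    (5,1)@(11, 3): e=[8,48,8] → X
    (6,1)@(13, 3): e=[-8,64,8] → .
    (2,2)@(5, 5): e=[56,-16,24] → .
    (3,2)@(7, 5): e=[40,0,24] → X  [on edge]
    (6,2)@(13, 5): e=[-8,48,24] → .
    (3,3)@(7, 7): e=[40,-16,40] → .
    (4,3)@(9, 7): e=[24,0,40] → X  [on edge]
    (6,3)@(13, 7): e=[-8,32,40] → .
    (5,4)@(11, 9): e=[8,0,56] → X  [on edge]
    (6,5)@(13, 11): e=[-8,0,72] → .  [on edge]
    (7,6)@(15, 13): e=[-24,0,88] → .  [on edge]
    (8,7)@(17, 15): e=[-40,0,104] → .  [on edge]
    (9,8)@(19, 17): e=[-56,0,120] → .  [on edge]
    (10,9)@(21, 19): e=[-72,0,136] → .  [on edge]
  covered (10 px):
    . . . . . . . . . . . .
    . . X X X X . . . . . .
    . . . X X X . . . . . .
    . . . . X X . . . . . .
    . . . . . X . . . . . .
    . . . . . . . . . . . .
    . . . . . . . . . . . .
    . . . . . . . . . . . .
    . . . . . . . . . . . .
    . . . . . . . . . . . .

Answer: "outside"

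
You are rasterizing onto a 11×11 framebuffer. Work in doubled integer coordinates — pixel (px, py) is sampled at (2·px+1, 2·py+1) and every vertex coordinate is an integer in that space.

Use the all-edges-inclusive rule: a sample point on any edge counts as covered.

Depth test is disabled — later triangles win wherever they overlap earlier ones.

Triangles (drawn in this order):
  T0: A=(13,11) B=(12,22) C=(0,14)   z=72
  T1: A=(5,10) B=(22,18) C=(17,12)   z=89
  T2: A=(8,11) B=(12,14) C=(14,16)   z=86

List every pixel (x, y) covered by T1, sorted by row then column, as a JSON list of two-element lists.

T0:
  2·area = 140
  edge (13, 11)→(12, 22): d=(-1,11) inclusive
  edge (12, 22)→(0, 14): d=(-12,-8) inclusive
  edge (0, 14)→(13, 11): d=(13,-3) inclusive
    (6,5)@(13, 11): e=[0,140,0] → █  [on edge]
    (7,5)@(15, 11): e=[-22,156,6] → ·
    (2,6)@(5, 13): e=[86,52,2] → █
    (3,6)@(7, 13): e=[64,68,8] → █
    (4,6)@(9, 13): e=[42,84,14] → █
    (5,6)@(11, 13): e=[20,100,20] → █
    (6,6)@(13, 13): e=[-2,116,26] → ·
    (1,7)@(3, 15): e=[106,12,22] → █
    (6,7)@(13, 15): e=[-4,92,52] → ·
    (1,8)@(3, 17): e=[104,-12,48] → ·
    (2,8)@(5, 17): e=[82,4,54] → █
    (6,8)@(13, 17): e=[-6,68,78] → ·
  covered (17 px):
    · · · · · · · · · · ·
    · · · · · · · · · · ·
    · · · · · · · · · · ·
    · · · · · · · · · · ·
    · · · · · · · · · · ·
    · · · · · · █ · · · ·
    · · █ █ █ █ · · · · ·
    · █ █ █ █ █ · · · · ·
    · · █ █ █ █ · · · · ·
    · · · · █ █ · · · · ·
    · · · · · █ · · · · ·
T1:
  2·area = 62  (B↔C swapped to make it positive)
  edge (5, 10)→(17, 12): d=(12,2) inclusive
  edge (17, 12)→(22, 18): d=(5,6) inclusive
  edge (22, 18)→(5, 10): d=(-17,-8) inclusive
    (4,5)@(9, 11): e=[4,43,15] → █
    (5,5)@(11, 11): e=[0,31,31] → █  [on edge]
    (6,5)@(13, 11): e=[-4,19,47] → ·
    (4,6)@(9, 13): e=[28,53,-19] → ·
    (5,6)@(11, 13): e=[24,41,-3] → ·
    (6,6)@(13, 13): e=[20,29,13] → █
    (7,6)@(15, 13): e=[16,17,29] → █
    (8,6)@(17, 13): e=[12,5,45] → █
    (9,6)@(19, 13): e=[8,-7,61] → ·
    (6,7)@(13, 15): e=[44,39,-21] → ·
    (7,7)@(15, 15): e=[40,27,-5] → ·
    (8,7)@(17, 15): e=[36,15,11] → █
  covered (8 px):
    · · · · · · · · · · ·
    · · · · · · · · · · ·
    · · · · · · · · · · ·
    · · · · · · · · · · ·
    · · · · · · · · · · ·
    · · · · █ █ · · · · ·
    · · · · · · █ █ █ · ·
    · · · · · · · · █ █ ·
    · · · · · · · · · · █
    · · · · · · · · · · ·
    · · · · · · · · · · ·
T2:
  2·area = 2
  edge (8, 11)→(12, 14): d=(4,3) inclusive
  edge (12, 14)→(14, 16): d=(2,2) inclusive
  edge (14, 16)→(8, 11): d=(-6,-5) inclusive
    (0,1)@(1, 3): e=[-11,0,13] → ·  [on edge]
    (1,2)@(3, 5): e=[-9,0,11] → ·  [on edge]
    (2,3)@(5, 7): e=[-7,0,9] → ·  [on edge]
    (3,4)@(7, 9): e=[-5,0,7] → ·  [on edge]
    (4,5)@(9, 11): e=[-3,0,5] → ·  [on edge]
    (5,6)@(11, 13): e=[-1,0,3] → ·  [on edge]
    (6,7)@(13, 15): e=[1,0,1] → █  [on edge]
    (7,7)@(15, 15): e=[-5,-4,11] → ·
    (6,8)@(13, 17): e=[9,4,-11] → ·
    (7,8)@(15, 17): e=[3,0,-1] → ·  [on edge]
    (8,9)@(17, 19): e=[5,0,-3] → ·  [on edge]
    (9,10)@(19, 21): e=[7,0,-5] → ·  [on edge]
  covered (1 px):
    · · · · · · · · · · ·
    · · · · · · · · · · ·
    · · · · · · · · · · ·
    · · · · · · · · · · ·
    · · · · · · · · · · ·
    · · · · · · · · · · ·
    · · · · · · · · · · ·
    · · · · · · █ · · · ·
    · · · · · · · · · · ·
    · · · · · · · · · · ·
    · · · · · · · · · · ·

Answer: [[4,5],[5,5],[6,6],[7,6],[8,6],[8,7],[9,7],[10,8]]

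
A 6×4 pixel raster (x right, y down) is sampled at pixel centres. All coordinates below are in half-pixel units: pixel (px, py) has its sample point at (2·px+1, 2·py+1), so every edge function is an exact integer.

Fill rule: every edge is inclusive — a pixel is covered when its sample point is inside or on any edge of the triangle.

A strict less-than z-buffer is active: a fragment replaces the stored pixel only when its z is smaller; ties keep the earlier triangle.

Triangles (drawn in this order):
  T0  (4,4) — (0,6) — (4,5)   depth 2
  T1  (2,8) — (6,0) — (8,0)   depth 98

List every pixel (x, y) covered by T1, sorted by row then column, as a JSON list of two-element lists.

T0:
  2·area = 4  (B↔C swapped to make it positive)
  edge (4, 4)→(4, 5): d=(0,1) inclusive
  edge (4, 5)→(0, 6): d=(-4,1) inclusive
  edge (0, 6)→(4, 4): d=(4,-2) inclusive
    (1,2)@(3, 5): e=[1,1,2] → #
    (2,2)@(5, 5): e=[-1,-1,6] → ·
    (1,3)@(3, 7): e=[1,-7,10] → ·
  covered (1 px):
    · · · · · ·
    · · · · · ·
    · # · · · ·
    · · · · · ·
T1:
  2·area = 16
  edge (2, 8)→(6, 0): d=(4,-8) inclusive
  edge (6, 0)→(8, 0): d=(2,0) inclusive
  edge (8, 0)→(2, 8): d=(-6,8) inclusive
    (3,0)@(7, 1): e=[12,2,2] → #
    (4,0)@(9, 1): e=[28,2,-14] → ·
    (2,1)@(5, 3): e=[4,6,6] → #
    (3,1)@(7, 3): e=[20,6,-10] → ·
    (2,2)@(5, 5): e=[12,10,-6] → ·
  covered (2 px):
    · · · # · ·
    · · # · · ·
    · · · · · ·
    · · · · · ·

Result: [[3,0],[2,1]]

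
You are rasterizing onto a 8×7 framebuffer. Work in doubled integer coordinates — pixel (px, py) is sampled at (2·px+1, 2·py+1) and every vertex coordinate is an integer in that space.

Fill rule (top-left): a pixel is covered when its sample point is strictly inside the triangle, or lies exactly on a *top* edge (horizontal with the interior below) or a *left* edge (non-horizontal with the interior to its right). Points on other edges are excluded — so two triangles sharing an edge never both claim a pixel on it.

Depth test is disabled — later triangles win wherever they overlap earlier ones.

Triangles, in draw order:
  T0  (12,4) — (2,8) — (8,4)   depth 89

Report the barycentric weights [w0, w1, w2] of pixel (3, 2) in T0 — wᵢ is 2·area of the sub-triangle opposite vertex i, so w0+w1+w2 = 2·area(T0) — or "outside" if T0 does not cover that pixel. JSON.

T0:
  2·area = 16
  edge (12, 4)→(2, 8): d=(-10,4) right/bottom  bias=-1
  edge (2, 8)→(8, 4): d=(6,-4) top-left  bias=+0
  edge (8, 4)→(12, 4): d=(4,0) top-left  bias=+0
    (3,2)@(7, 5): e=[10,2,4] → X
    (4,2)@(9, 5): e=[2,10,4] → X
    (5,2)@(11, 5): e=[-6,18,4] → .
    (3,3)@(7, 7): e=[-10,14,12] → .
    (4,3)@(9, 7): e=[-18,22,12] → .
  covered (2 px):
    . . . . . . . .
    . . . . . . . .
    . . . X X . . .
    . . . . . . . .
    . . . . . . . .
    . . . . . . . .
    . . . . . . . .

Result: [2,4,10]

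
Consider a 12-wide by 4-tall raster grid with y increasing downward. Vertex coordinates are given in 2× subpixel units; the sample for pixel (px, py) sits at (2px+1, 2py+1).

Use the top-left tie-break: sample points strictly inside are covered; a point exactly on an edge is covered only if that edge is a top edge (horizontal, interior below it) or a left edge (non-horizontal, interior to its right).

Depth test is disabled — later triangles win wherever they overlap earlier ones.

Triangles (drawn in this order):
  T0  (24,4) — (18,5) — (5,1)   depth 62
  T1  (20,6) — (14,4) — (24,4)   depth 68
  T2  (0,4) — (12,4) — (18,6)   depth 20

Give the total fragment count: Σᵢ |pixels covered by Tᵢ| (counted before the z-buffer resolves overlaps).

T0:
  2·area = 37
  edge (24, 4)→(18, 5): d=(-6,1) right/bottom  bias=-1
  edge (18, 5)→(5, 1): d=(-13,-4) top-left  bias=+0
  edge (5, 1)→(24, 4): d=(19,3) right/bottom  bias=-1
    (2,0)@(5, 1): e=[37,0,0] → ·  [on edge]
    (6,1)@(13, 3): e=[17,6,14] → █
    (7,1)@(15, 3): e=[15,14,8] → █
    (8,1)@(17, 3): e=[13,22,2] → █
    (9,1)@(19, 3): e=[11,30,-4] → ·
    (6,2)@(13, 5): e=[5,-20,52] → ·
    (7,2)@(15, 5): e=[3,-12,46] → ·
    (8,2)@(17, 5): e=[1,-4,40] → ·
  covered (3 px):
    · · · · · · · · · · · ·
    · · · · · · █ █ █ · · ·
    · · · · · · · · · · · ·
    · · · · · · · · · · · ·
T1:
  2·area = 20
  edge (20, 6)→(14, 4): d=(-6,-2) top-left  bias=+0
  edge (14, 4)→(24, 4): d=(10,0) top-left  bias=+0
  edge (24, 4)→(20, 6): d=(-4,2) right/bottom  bias=-1
    (2,0)@(5, 1): e=[0,-30,50] → ·  [on edge]
    (5,1)@(11, 3): e=[0,-10,30] → ·  [on edge]
    (8,2)@(17, 5): e=[0,10,10] → █  [on edge]
    (9,2)@(19, 5): e=[4,10,6] → █
    (10,2)@(21, 5): e=[8,10,2] → █
    (11,2)@(23, 5): e=[12,10,-2] → ·
    (8,3)@(17, 7): e=[-12,30,2] → ·
    (9,3)@(19, 7): e=[-8,30,-2] → ·
    (10,3)@(21, 7): e=[-4,30,-6] → ·
    (11,3)@(23, 7): e=[0,30,-10] → ·  [on edge]
  covered (3 px):
    · · · · · · · · · · · ·
    · · · · · · · · · · · ·
    · · · · · · · · █ █ █ ·
    · · · · · · · · · · · ·
T2:
  2·area = 24
  edge (0, 4)→(12, 4): d=(12,0) top-left  bias=+0
  edge (12, 4)→(18, 6): d=(6,2) right/bottom  bias=-1
  edge (18, 6)→(0, 4): d=(-18,-2) top-left  bias=+0
    (1,0)@(3, 1): e=[-36,0,60] → ·  [on edge]
    (4,1)@(9, 3): e=[-12,0,36] → ·  [on edge]
    (4,2)@(9, 5): e=[12,12,0] → █  [on edge]
    (5,2)@(11, 5): e=[12,8,4] → █
    (6,2)@(13, 5): e=[12,4,8] → █
    (7,2)@(15, 5): e=[12,0,12] → ·  [on edge]
    (4,3)@(9, 7): e=[36,24,-36] → ·
    (5,3)@(11, 7): e=[36,20,-32] → ·
    (6,3)@(13, 7): e=[36,16,-28] → ·
    (10,3)@(21, 7): e=[36,0,-12] → ·  [on edge]
  covered (3 px):
    · · · · · · · · · · · ·
    · · · · · · · · · · · ·
    · · · · █ █ █ · · · · ·
    · · · · · · · · · · · ·

Answer: 9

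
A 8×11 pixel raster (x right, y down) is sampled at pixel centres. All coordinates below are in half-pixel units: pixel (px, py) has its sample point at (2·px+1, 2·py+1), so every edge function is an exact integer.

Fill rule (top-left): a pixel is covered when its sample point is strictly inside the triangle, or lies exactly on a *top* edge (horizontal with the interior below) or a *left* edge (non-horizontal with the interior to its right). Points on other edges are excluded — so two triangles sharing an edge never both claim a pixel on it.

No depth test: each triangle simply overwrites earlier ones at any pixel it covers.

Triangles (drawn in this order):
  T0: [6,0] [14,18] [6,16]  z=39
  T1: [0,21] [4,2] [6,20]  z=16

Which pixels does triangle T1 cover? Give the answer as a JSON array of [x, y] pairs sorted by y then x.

T0:
  2·area = 128
  edge (6, 0)→(14, 18): d=(8,18) right/bottom  bias=-1
  edge (14, 18)→(6, 16): d=(-8,-2) top-left  bias=+0
  edge (6, 16)→(6, 0): d=(0,-16) top-left  bias=+0
    (3,1)@(7, 3): e=[6,106,16] → #
    (4,1)@(9, 3): e=[-30,110,48] → ·
    (3,2)@(7, 5): e=[22,90,16] → #
    (4,2)@(9, 5): e=[-14,94,48] → ·
    (3,3)@(7, 7): e=[38,74,16] → #
    (4,3)@(9, 7): e=[2,78,48] → #
    (5,3)@(11, 7): e=[-34,82,80] → ·
    (3,4)@(7, 9): e=[54,58,16] → #
    (5,4)@(11, 9): e=[-18,66,80] → ·
    (3,5)@(7, 11): e=[70,42,16] → #
    (5,5)@(11, 11): e=[-2,50,80] → ·
    (3,6)@(7, 13): e=[86,26,16] → #
  covered (16 px):
    · · · · · · · ·
    · · · # · · · ·
    · · · # · · · ·
    · · · # # · · ·
    · · · # # · · ·
    · · · # # · · ·
    · · · # # # · ·
    · · · # # # · ·
    · · · · · # # ·
    · · · · · · · ·
    · · · · · · · ·
T1:
  2·area = 110
  edge (0, 21)→(4, 2): d=(4,-19) top-left  bias=+0
  edge (4, 2)→(6, 20): d=(2,18) right/bottom  bias=-1
  edge (6, 20)→(0, 21): d=(-6,1) right/bottom  bias=-1
    (1,3)@(3, 7): e=[1,28,81] → #
    (2,3)@(5, 7): e=[39,-8,79] → ·
    (1,4)@(3, 9): e=[9,32,69] → #
    (2,4)@(5, 9): e=[47,-4,67] → ·
    (1,5)@(3, 11): e=[17,36,57] → #
    (2,5)@(5, 11): e=[55,0,55] → ·  [on edge]
    (1,6)@(3, 13): e=[25,40,45] → #
    (2,6)@(5, 13): e=[63,4,43] → #
    (3,6)@(7, 13): e=[101,-32,41] → ·
    (1,7)@(3, 15): e=[33,44,33] → #
    (3,7)@(7, 15): e=[109,-28,29] → ·
    (0,8)@(1, 17): e=[3,84,23] → #
  covered (13 px):
    · · · · · · · ·
    · · · · · · · ·
    · · · · · · · ·
    · # · · · · · ·
    · # · · · · · ·
    · # · · · · · ·
    · # # · · · · ·
    · # # · · · · ·
    # # # · · · · ·
    # # # · · · · ·
    · · · · · · · ·

Final: [[1,3],[1,4],[1,5],[1,6],[2,6],[1,7],[2,7],[0,8],[1,8],[2,8],[0,9],[1,9],[2,9]]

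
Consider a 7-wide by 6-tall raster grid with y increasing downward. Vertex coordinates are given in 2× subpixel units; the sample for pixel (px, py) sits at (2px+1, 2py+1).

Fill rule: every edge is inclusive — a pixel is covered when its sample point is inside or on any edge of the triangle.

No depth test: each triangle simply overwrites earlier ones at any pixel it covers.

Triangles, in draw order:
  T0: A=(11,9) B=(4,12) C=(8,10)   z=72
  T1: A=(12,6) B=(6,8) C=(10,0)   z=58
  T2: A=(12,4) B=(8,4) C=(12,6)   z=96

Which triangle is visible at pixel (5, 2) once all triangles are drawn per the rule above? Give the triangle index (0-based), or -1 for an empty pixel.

T0:
  2·area = 2
  edge (11, 9)→(4, 12): d=(-7,3) inclusive
  edge (4, 12)→(8, 10): d=(4,-2) inclusive
  edge (8, 10)→(11, 9): d=(3,-1) inclusive
    (5,4)@(11, 9): e=[0,2,0] → █  [on edge]
    (6,4)@(13, 9): e=[-6,6,2] → ·
    (2,5)@(5, 11): e=[4,-2,0] → ·  [on edge]
    (5,5)@(11, 11): e=[-14,10,6] → ·
  covered (1 px):
    · · · · · · ·
    · · · · · · ·
    · · · · · · ·
    · · · · · · ·
    · · · · · █ ·
    · · · · · · ·
T1:
  2·area = 40
  edge (12, 6)→(6, 8): d=(-6,2) inclusive
  edge (6, 8)→(10, 0): d=(4,-8) inclusive
  edge (10, 0)→(12, 6): d=(2,6) inclusive
    (4,1)@(9, 3): e=[24,4,12] → █
    (5,1)@(11, 3): e=[20,20,0] → █  [on edge]
    (6,1)@(13, 3): e=[16,36,-12] → ·
    (4,2)@(9, 5): e=[12,12,16] → █
    (6,2)@(13, 5): e=[4,44,-8] → ·
    (3,3)@(7, 7): e=[4,4,32] → █
    (4,3)@(9, 7): e=[0,20,20] → █  [on edge]
    (5,3)@(11, 7): e=[-4,36,8] → ·
    (1,4)@(3, 9): e=[0,-20,60] → ·  [on edge]
    (3,4)@(7, 9): e=[-8,12,36] → ·
    (4,4)@(9, 9): e=[-12,28,24] → ·
    (6,4)@(13, 9): e=[-20,60,0] → ·  [on edge]
  covered (6 px):
    · · · · · · ·
    · · · · █ █ ·
    · · · · █ █ ·
    · · · █ █ · ·
    · · · · · · ·
    · · · · · · ·
T2:
  2·area = 8  (B↔C swapped to make it positive)
  edge (12, 4)→(12, 6): d=(0,2) inclusive
  edge (12, 6)→(8, 4): d=(-4,-2) inclusive
  edge (8, 4)→(12, 4): d=(4,0) inclusive
    (5,2)@(11, 5): e=[2,2,4] → █
    (6,2)@(13, 5): e=[-2,6,4] → ·
    (5,3)@(11, 7): e=[2,-6,12] → ·
  covered (1 px):
    · · · · · · ·
    · · · · · · ·
    · · · · · █ ·
    · · · · · · ·
    · · · · · · ·
    · · · · · · ·

Z-buffer (winner per pixel, '.' = empty):
  . . . . . . .
  . . . . 1 1 .
  . . . . 1 2 .
  . . . 1 1 . .
  . . . . . 0 .
  . . . . . . .

Answer: 2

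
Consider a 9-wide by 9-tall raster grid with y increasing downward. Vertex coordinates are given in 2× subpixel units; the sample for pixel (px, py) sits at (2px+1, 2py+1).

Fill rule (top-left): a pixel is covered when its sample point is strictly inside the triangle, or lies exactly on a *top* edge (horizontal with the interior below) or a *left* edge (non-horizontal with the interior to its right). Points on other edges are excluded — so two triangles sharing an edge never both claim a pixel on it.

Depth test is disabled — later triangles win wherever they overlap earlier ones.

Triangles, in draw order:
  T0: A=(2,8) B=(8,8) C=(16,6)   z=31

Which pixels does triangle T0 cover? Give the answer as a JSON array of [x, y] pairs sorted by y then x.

T0:
  2·area = 12  (B↔C swapped to make it positive)
  edge (2, 8)→(16, 6): d=(14,-2) top-left  bias=+0
  edge (16, 6)→(8, 8): d=(-8,2) right/bottom  bias=-1
  edge (8, 8)→(2, 8): d=(-6,0) right/bottom  bias=-1
    (4,3)@(9, 7): e=[0,6,6] → █  [on edge]
    (5,3)@(11, 7): e=[4,2,6] → █
    (6,3)@(13, 7): e=[8,-2,6] → ·
    (4,4)@(9, 9): e=[28,-10,-6] → ·
    (5,4)@(11, 9): e=[32,-14,-6] → ·
  covered (2 px):
    · · · · · · · · ·
    · · · · · · · · ·
    · · · · · · · · ·
    · · · · █ █ · · ·
    · · · · · · · · ·
    · · · · · · · · ·
    · · · · · · · · ·
    · · · · · · · · ·
    · · · · · · · · ·

Final: [[4,3],[5,3]]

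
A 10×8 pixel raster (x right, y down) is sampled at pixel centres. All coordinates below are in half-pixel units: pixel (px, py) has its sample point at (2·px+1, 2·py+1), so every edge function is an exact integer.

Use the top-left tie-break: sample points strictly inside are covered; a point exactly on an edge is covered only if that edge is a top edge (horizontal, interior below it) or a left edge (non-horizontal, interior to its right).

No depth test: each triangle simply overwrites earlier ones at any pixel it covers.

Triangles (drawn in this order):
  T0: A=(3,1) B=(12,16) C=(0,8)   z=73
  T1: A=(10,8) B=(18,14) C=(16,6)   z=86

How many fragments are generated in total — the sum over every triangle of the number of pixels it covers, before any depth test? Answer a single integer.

T0:
  2·area = 108
  edge (3, 1)→(12, 16): d=(9,15) right/bottom  bias=-1
  edge (12, 16)→(0, 8): d=(-12,-8) top-left  bias=+0
  edge (0, 8)→(3, 1): d=(3,-7) top-left  bias=+0
    (1,0)@(3, 1): e=[0,108,0] → ·  [on edge]
    (1,1)@(3, 3): e=[18,84,6] → █
    (2,1)@(5, 3): e=[-12,100,20] → ·
    (1,2)@(3, 5): e=[36,60,12] → █
    (2,2)@(5, 5): e=[6,76,26] → █
    (3,2)@(7, 5): e=[-24,92,40] → ·
    (0,3)@(1, 7): e=[84,20,4] → █
    (3,3)@(7, 7): e=[-6,68,46] → ·
    (0,4)@(1, 9): e=[102,-4,10] → ·
    (1,4)@(3, 9): e=[72,12,24] → █
    (3,4)@(7, 9): e=[12,44,52] → █
    (4,4)@(9, 9): e=[-18,60,66] → ·
    (4,5)@(9, 11): e=[0,36,72] → ·  [on edge]
  covered (13 px):
    · · · · · · · · · ·
    · █ · · · · · · · ·
    · █ █ · · · · · · ·
    █ █ █ · · · · · · ·
    · █ █ █ · · · · · ·
    · · █ █ · · · · · ·
    · · · · █ · · · · ·
    · · · · · █ · · · ·
T1:
  2·area = 52  (B↔C swapped to make it positive)
  edge (10, 8)→(16, 6): d=(6,-2) top-left  bias=+0
  edge (16, 6)→(18, 14): d=(2,8) right/bottom  bias=-1
  edge (18, 14)→(10, 8): d=(-8,-6) top-left  bias=+0
    (9,2)@(19, 5): e=[0,-26,78] → ·  [on edge]
    (6,3)@(13, 7): e=[0,26,26] → █  [on edge]
    (7,3)@(15, 7): e=[4,10,38] → █
    (8,3)@(17, 7): e=[8,-6,50] → ·
    (3,4)@(7, 9): e=[0,78,-26] → ·  [on edge]
    (6,4)@(13, 9): e=[12,30,10] → █
    (8,4)@(17, 9): e=[20,-2,34] → ·
    (0,5)@(1, 11): e=[0,130,-78] → ·  [on edge]
    (6,5)@(13, 11): e=[24,34,-6] → ·
    (7,5)@(15, 11): e=[28,18,6] → █
    (8,5)@(17, 11): e=[32,2,18] → █
    (9,5)@(19, 11): e=[36,-14,30] → ·
  covered (7 px):
    · · · · · · · · · ·
    · · · · · · · · · ·
    · · · · · · · · · ·
    · · · · · · █ █ · ·
    · · · · · · █ █ · ·
    · · · · · · · █ █ ·
    · · · · · · · · █ ·
    · · · · · · · · · ·

Result: 20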